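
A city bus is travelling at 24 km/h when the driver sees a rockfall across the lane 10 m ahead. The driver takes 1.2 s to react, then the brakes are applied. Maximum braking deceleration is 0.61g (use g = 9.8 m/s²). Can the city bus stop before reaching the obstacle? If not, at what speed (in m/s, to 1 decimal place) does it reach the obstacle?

24 km/h ÷ 3.6 = 6.6667 m/s.
a = 0.61 × 9.8 = 5.978 m/s².
Reaction distance = 6.6667 × 1.2 = 8.000 m.
Braking distance needed to stop: v²/(2a) = 44.445 / 11.956 = 3.717 m, so total needed = 8.000 + 3.717 = 11.717 m > 10 m — it cannot stop.
Distance remaining when braking begins: 10 − 8.000 = 2.000 m.
v² = v₀² − 2a·d = 44.445 − 2 × 5.978 × 2.000 = 20.533 m²/s².
v = √20.533 = 4.531 m/s.

No — it strikes the obstacle at 4.5 m/s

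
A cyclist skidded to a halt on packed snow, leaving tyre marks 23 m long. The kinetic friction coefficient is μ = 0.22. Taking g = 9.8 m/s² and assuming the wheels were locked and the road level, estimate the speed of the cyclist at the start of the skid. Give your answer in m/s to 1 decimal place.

Initial speed ≈ 10.0 m/s

Deceleration a = μg = 0.22 × 9.8 = 2.156 m/s².
v = √(2a·d) = √(2 × 2.156 × 23) = √99.176 = 9.9587 m/s.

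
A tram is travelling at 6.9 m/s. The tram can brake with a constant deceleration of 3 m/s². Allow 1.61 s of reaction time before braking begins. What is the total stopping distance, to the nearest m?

Reaction distance = v·t_r = 6.9000 × 1.61 = 11.109 m.
Braking distance = v²/(2a) = 6.9000² / (2 × 3.000) = 47.610 / 6.000 = 7.935 m.
Total = 11.109 + 7.935 = 19.044 m.

Total stopping distance ≈ 19 m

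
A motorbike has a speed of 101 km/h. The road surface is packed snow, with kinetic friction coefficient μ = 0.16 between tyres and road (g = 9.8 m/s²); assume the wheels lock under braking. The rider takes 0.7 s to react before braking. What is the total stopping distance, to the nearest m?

101 km/h ÷ 3.6 = 28.0556 m/s.
a = μg = 0.16 × 9.8 = 1.568 m/s².
Reaction distance = v·t_r = 28.0556 × 0.7 = 19.639 m.
Braking distance = v²/(2a) = 28.0556² / (2 × 1.568) = 787.117 / 3.136 = 250.994 m.
Total = 19.639 + 250.994 = 270.633 m.

Total stopping distance ≈ 271 m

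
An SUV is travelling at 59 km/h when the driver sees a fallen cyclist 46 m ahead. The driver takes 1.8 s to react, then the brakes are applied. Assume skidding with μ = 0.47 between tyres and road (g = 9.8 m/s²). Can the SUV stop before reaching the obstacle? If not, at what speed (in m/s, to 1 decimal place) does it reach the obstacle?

No — it strikes the obstacle at 10.8 m/s

59 km/h ÷ 3.6 = 16.3889 m/s.
a = μg = 0.47 × 9.8 = 4.606 m/s².
Reaction distance = 16.3889 × 1.8 = 29.500 m.
Braking distance needed to stop: v²/(2a) = 268.596 / 9.212 = 29.157 m, so total needed = 29.500 + 29.157 = 58.657 m > 46 m — it cannot stop.
Distance remaining when braking begins: 46 − 29.500 = 16.500 m.
v² = v₀² − 2a·d = 268.596 − 2 × 4.606 × 16.500 = 116.598 m²/s².
v = √116.598 = 10.798 m/s.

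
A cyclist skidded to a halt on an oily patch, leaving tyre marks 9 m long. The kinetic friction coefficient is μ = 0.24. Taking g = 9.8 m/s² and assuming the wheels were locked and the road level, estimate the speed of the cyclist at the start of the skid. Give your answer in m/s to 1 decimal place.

Deceleration a = μg = 0.24 × 9.8 = 2.352 m/s².
v = √(2a·d) = √(2 × 2.352 × 9) = √42.336 = 6.5066 m/s.

Initial speed ≈ 6.5 m/s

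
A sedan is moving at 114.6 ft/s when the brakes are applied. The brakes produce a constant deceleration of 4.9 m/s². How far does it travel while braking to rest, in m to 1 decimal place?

114.6 ft/s × 0.3048 = 34.9301 m/s.
Braking distance = v²/(2a) = 34.9301² / (2 × 4.900) = 1220.112 / 9.800 = 124.501 m.

Braking distance ≈ 124.5 m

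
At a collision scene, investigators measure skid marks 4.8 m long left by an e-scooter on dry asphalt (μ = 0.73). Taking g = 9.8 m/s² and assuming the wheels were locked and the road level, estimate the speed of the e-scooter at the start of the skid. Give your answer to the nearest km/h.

Deceleration a = μg = 0.73 × 9.8 = 7.154 m/s².
v = √(2a·d) = √(2 × 7.154 × 4.8) = √68.678 = 8.2872 m/s.
= 8.2872 × 3.6 = 29.834 km/h.

Initial speed ≈ 30 km/h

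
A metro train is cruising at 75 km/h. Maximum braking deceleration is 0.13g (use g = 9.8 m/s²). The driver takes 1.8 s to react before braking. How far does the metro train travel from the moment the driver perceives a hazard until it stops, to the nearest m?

Total stopping distance ≈ 208 m

75 km/h ÷ 3.6 = 20.8333 m/s.
a = 0.13 × 9.8 = 1.274 m/s².
Reaction distance = v·t_r = 20.8333 × 1.8 = 37.500 m.
Braking distance = v²/(2a) = 20.8333² / (2 × 1.274) = 434.026 / 2.548 = 170.340 m.
Total = 37.500 + 170.340 = 207.840 m.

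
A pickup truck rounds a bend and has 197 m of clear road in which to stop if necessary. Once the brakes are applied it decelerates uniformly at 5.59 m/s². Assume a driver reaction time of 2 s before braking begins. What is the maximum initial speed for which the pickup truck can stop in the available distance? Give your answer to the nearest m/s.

Maximum speed ≈ 37 m/s

Stopping distance: v·t_r + v²/(2a) = 197 with t_r = 2 s and a = 5.590 m/s².
So v² + 22.360 v − 2202.46 = 0.
Positive root: v = −a·t_r + √((a·t_r)² + 2a·d) = −11.180 + √(124.992 + 2202.46) = 37.0637 m/s.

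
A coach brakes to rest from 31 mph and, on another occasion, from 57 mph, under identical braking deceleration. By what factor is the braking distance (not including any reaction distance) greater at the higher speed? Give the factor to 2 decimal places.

Factor ≈ 3.38

Braking distance d = v²/(2a), so with a fixed, d ∝ v².
Factor = (57/31)² = 1.8387² = 3.3808.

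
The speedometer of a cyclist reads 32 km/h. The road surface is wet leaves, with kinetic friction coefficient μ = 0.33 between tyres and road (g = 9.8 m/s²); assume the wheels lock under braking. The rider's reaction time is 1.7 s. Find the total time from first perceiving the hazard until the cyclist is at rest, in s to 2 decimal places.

Total time ≈ 4.45 s

32 km/h ÷ 3.6 = 8.8889 m/s.
a = μg = 0.33 × 9.8 = 3.234 m/s².
Braking time = v/a = 8.8889 / 3.234 = 2.749 s.
Total = 1.7 + 2.749 = 4.449 s.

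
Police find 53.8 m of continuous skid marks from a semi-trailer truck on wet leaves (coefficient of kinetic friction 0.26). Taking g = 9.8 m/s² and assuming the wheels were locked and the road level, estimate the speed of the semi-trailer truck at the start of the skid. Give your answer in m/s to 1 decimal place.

Initial speed ≈ 16.6 m/s

Deceleration a = μg = 0.26 × 9.8 = 2.548 m/s².
v = √(2a·d) = √(2 × 2.548 × 53.8) = √274.165 = 16.5579 m/s.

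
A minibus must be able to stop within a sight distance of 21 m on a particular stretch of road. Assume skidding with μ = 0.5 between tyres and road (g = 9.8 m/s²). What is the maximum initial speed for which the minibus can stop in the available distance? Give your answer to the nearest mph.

Maximum speed ≈ 32 mph

a = μg = 0.5 × 9.8 = 4.900 m/s².
v²/(2a) = d ⇒ v = √(2 × 4.900 × 21) = √205.80 = 14.3457 m/s.
14.3457 m/s ÷ 0.44704 = 32.090 mph.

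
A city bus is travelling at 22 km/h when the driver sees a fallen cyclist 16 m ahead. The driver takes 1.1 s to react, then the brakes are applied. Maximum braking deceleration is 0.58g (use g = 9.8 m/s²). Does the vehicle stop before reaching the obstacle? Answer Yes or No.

Yes

22 km/h ÷ 3.6 = 6.1111 m/s.
a = 0.58 × 9.8 = 5.684 m/s².
Reaction distance = 6.1111 × 1.1 = 6.722 m.
Braking distance = v²/(2a) = 37.346 / 11.368 = 3.285 m.
Total stopping distance = 6.722 + 3.285 = 10.007 m, vs 16 m available — it stops with 16 − 10.007 = 5.993 m to spare.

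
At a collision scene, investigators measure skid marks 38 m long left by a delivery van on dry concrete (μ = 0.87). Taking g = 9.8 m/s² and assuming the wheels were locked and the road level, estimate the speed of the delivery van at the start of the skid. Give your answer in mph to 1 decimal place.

Initial speed ≈ 56.9 mph

Deceleration a = μg = 0.87 × 9.8 = 8.526 m/s².
v = √(2a·d) = √(2 × 8.526 × 38) = √647.976 = 25.4554 m/s.
= 25.4554 ÷ 0.44704 = 56.942 mph.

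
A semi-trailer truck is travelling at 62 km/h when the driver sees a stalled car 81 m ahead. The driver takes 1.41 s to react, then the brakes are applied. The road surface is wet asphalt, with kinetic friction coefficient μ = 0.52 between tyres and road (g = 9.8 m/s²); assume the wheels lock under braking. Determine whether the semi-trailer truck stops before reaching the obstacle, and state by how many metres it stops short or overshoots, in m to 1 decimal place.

62 km/h ÷ 3.6 = 17.2222 m/s.
a = μg = 0.52 × 9.8 = 5.096 m/s².
Reaction distance = 17.2222 × 1.41 = 24.283 m.
Braking distance = v²/(2a) = 296.604 / 10.192 = 29.102 m.
Total stopping distance = 24.283 + 29.102 = 53.385 m, vs 81 m available — it stops with 81 − 53.385 = 27.615 m to spare.

Yes — it stops 27.6 m short of the obstacle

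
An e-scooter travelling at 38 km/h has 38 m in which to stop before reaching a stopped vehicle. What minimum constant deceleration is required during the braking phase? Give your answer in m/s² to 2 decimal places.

38 km/h ÷ 3.6 = 10.5556 m/s.
v² = 2a·d ⇒ a = v²/(2d) = 10.5556² / (2 × 38.000) = 111.421 / 76.000 = 1.4661 m/s².

Required deceleration ≈ 1.47 m/s²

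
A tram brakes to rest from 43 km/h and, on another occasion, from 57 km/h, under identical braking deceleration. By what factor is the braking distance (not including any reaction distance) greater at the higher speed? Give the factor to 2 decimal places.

Braking distance d = v²/(2a), so with a fixed, d ∝ v².
Factor = (57/43)² = 1.3256² = 1.7572.

Factor ≈ 1.76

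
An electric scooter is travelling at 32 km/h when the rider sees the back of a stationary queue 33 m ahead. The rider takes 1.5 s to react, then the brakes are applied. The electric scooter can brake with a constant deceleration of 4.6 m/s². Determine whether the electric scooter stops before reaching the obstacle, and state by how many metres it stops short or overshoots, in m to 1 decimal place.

32 km/h ÷ 3.6 = 8.8889 m/s.
Reaction distance = 8.8889 × 1.5 = 13.333 m.
Braking distance = v²/(2a) = 79.013 / 9.200 = 8.588 m.
Total stopping distance = 13.333 + 8.588 = 21.921 m, vs 33 m available — it stops with 33 − 21.921 = 11.079 m to spare.

Yes — it stops 11.1 m short of the obstacle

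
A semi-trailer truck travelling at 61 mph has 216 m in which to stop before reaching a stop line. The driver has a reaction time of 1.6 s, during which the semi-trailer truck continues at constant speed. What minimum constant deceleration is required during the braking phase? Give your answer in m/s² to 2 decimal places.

Required deceleration ≈ 2.16 m/s²

61 mph × 0.44704 = 27.2694 m/s.
Distance covered during reaction = 27.2694 × 1.6 = 43.631 m.
Distance available for braking: 216 − 43.631 = 172.369 m.
v² = 2a·d ⇒ a = v²/(2d) = 27.2694² / (2 × 172.369) = 743.620 / 344.738 = 2.1571 m/s².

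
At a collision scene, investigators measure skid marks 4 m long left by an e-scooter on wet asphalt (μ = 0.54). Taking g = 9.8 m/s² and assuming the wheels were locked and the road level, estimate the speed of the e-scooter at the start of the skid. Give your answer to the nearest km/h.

Initial speed ≈ 23 km/h

Deceleration a = μg = 0.54 × 9.8 = 5.292 m/s².
v = √(2a·d) = √(2 × 5.292 × 4) = √42.336 = 6.5066 m/s.
= 6.5066 × 3.6 = 23.424 km/h.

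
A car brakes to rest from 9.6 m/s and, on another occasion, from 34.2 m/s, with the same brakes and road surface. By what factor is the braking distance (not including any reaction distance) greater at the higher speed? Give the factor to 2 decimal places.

Braking distance d = v²/(2a), so with a fixed, d ∝ v².
Factor = (34.2/9.6)² = 3.5625² = 12.6914.

Factor ≈ 12.69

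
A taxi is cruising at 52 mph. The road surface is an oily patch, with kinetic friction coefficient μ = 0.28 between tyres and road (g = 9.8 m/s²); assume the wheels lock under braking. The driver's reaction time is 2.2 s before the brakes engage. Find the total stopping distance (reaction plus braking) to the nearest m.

52 mph × 0.44704 = 23.2461 m/s.
a = μg = 0.28 × 9.8 = 2.744 m/s².
Reaction distance = v·t_r = 23.2461 × 2.2 = 51.141 m.
Braking distance = v²/(2a) = 23.2461² / (2 × 2.744) = 540.381 / 5.488 = 98.466 m.
Total = 51.141 + 98.466 = 149.607 m.

Total stopping distance ≈ 150 m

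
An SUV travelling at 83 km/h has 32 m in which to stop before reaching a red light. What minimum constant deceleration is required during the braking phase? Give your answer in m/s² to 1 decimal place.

83 km/h ÷ 3.6 = 23.0556 m/s.
v² = 2a·d ⇒ a = v²/(2d) = 23.0556² / (2 × 32.000) = 531.561 / 64.000 = 8.3056 m/s².

Required deceleration ≈ 8.3 m/s²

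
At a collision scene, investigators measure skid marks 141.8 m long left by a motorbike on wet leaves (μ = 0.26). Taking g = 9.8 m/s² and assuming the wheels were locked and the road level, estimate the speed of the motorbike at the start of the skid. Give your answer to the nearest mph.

Initial speed ≈ 60 mph

Deceleration a = μg = 0.26 × 9.8 = 2.548 m/s².
v = √(2a·d) = √(2 × 2.548 × 141.8) = √722.613 = 26.8815 m/s.
= 26.8815 ÷ 0.44704 = 60.132 mph.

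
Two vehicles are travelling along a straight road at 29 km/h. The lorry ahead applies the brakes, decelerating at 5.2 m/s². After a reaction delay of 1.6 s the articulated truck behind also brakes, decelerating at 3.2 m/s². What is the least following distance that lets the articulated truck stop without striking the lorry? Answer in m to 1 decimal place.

29 km/h ÷ 3.6 = 8.0556 m/s.
Leader travels v²/(2a_L) = 64.893 / 10.400 = 6.240 m before stopping.
Follower covers v·t_r = 8.0556 × 1.6 = 12.889 m while reacting, then v²/(2a_F) = 64.893 / 6.400 = 10.140 m while braking, for a total of 12.889 + 10.140 = 23.029 m.
Since a_F ≤ a_L and the follower starts braking later, the follower is never slower than the leader, so the closest approach is when both have stopped.
Minimum gap = 23.029 − 6.240 = 16.789 m.

Minimum gap ≈ 16.8 m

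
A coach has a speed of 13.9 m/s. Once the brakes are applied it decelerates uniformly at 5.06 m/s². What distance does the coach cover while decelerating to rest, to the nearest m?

Braking distance = v²/(2a) = 13.9000² / (2 × 5.060) = 193.210 / 10.120 = 19.092 m.

Braking distance ≈ 19 m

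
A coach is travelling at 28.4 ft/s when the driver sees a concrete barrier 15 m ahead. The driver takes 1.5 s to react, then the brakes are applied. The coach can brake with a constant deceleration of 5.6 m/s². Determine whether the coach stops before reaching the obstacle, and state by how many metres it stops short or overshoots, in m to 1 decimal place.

No — it overshoots by 4.7 m

28.4 ft/s × 0.3048 = 8.6563 m/s.
Reaction distance = 8.6563 × 1.5 = 12.984 m.
Braking distance = v²/(2a) = 74.932 / 11.200 = 6.690 m.
Total stopping distance = 12.984 + 6.690 = 19.674 m, vs 15 m available — it cannot stop in time and overshoots by 19.674 − 15 = 4.674 m.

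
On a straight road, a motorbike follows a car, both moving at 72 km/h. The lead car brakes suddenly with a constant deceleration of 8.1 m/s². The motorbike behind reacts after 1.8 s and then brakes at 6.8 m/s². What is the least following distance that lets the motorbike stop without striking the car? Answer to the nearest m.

72 km/h ÷ 3.6 = 20.0000 m/s.
Leader travels v²/(2a_L) = 400.000 / 16.200 = 24.691 m before stopping.
Follower covers v·t_r = 20.0000 × 1.8 = 36.000 m while reacting, then v²/(2a_F) = 400.000 / 13.600 = 29.412 m while braking, for a total of 36.000 + 29.412 = 65.412 m.
Since a_F ≤ a_L and the follower starts braking later, the follower is never slower than the leader, so the closest approach is when both have stopped.
Minimum gap = 65.412 − 24.691 = 40.721 m.

Minimum gap ≈ 41 m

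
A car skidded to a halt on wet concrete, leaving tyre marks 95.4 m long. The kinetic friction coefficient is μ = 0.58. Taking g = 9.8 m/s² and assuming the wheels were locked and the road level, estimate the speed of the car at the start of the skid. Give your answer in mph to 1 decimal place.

Deceleration a = μg = 0.58 × 9.8 = 5.684 m/s².
v = √(2a·d) = √(2 × 5.684 × 95.4) = √1084.507 = 32.9319 m/s.
= 32.9319 ÷ 0.44704 = 73.667 mph.

Initial speed ≈ 73.7 mph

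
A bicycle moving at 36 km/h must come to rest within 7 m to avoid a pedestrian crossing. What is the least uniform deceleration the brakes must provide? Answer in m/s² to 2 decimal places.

36 km/h ÷ 3.6 = 10.0000 m/s.
v² = 2a·d ⇒ a = v²/(2d) = 10.0000² / (2 × 7.000) = 100.000 / 14.000 = 7.1429 m/s².

Required deceleration ≈ 7.14 m/s²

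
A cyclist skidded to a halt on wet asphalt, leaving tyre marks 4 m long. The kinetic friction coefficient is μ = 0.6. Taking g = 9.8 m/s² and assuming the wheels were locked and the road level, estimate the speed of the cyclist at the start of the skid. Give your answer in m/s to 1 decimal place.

Initial speed ≈ 6.9 m/s

Deceleration a = μg = 0.6 × 9.8 = 5.880 m/s².
v = √(2a·d) = √(2 × 5.880 × 4) = √47.040 = 6.8586 m/s.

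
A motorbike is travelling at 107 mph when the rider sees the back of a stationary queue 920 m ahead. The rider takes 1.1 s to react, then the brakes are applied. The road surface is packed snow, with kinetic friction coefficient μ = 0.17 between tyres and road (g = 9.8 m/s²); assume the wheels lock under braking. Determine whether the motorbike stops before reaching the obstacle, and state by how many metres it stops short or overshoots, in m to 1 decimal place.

Yes — it stops 180.7 m short of the obstacle

107 mph × 0.44704 = 47.8333 m/s.
a = μg = 0.17 × 9.8 = 1.666 m/s².
Reaction distance = 47.8333 × 1.1 = 52.617 m.
Braking distance = v²/(2a) = 2288.025 / 3.332 = 686.682 m.
Total stopping distance = 52.617 + 686.682 = 739.299 m, vs 920 m available — it stops with 920 − 739.299 = 180.701 m to spare.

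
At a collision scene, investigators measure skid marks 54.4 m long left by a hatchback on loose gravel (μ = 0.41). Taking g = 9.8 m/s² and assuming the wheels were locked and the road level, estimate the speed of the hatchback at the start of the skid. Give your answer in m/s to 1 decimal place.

Initial speed ≈ 20.9 m/s

Deceleration a = μg = 0.41 × 9.8 = 4.018 m/s².
v = √(2a·d) = √(2 × 4.018 × 54.4) = √437.158 = 20.9083 m/s.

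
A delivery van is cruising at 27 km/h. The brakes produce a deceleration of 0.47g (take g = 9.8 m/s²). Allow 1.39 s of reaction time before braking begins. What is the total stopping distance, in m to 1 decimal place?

27 km/h ÷ 3.6 = 7.5000 m/s.
a = 0.47 × 9.8 = 4.606 m/s².
Reaction distance = v·t_r = 7.5000 × 1.39 = 10.425 m.
Braking distance = v²/(2a) = 7.5000² / (2 × 4.606) = 56.250 / 9.212 = 6.106 m.
Total = 10.425 + 6.106 = 16.531 m.

Total stopping distance ≈ 16.5 m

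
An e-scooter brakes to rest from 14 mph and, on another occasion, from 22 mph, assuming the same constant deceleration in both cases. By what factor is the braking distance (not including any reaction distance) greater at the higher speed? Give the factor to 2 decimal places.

Factor ≈ 2.47

Braking distance d = v²/(2a), so with a fixed, d ∝ v².
Factor = (22/14)² = 1.5714² = 2.4693.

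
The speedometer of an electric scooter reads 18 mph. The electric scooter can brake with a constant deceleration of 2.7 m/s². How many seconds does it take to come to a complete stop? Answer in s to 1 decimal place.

Braking time ≈ 3.0 s

18 mph × 0.44704 = 8.0467 m/s.
Braking time = v/a = 8.0467 / 2.700 = 2.980 s.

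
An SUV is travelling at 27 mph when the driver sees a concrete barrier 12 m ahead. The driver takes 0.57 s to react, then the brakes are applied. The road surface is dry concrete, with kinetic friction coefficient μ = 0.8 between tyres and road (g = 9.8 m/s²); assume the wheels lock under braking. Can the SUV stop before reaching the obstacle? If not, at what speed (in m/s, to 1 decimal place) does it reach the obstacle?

No — it strikes the obstacle at 8.1 m/s

27 mph × 0.44704 = 12.0701 m/s.
a = μg = 0.8 × 9.8 = 7.840 m/s².
Reaction distance = 12.0701 × 0.57 = 6.880 m.
Braking distance needed to stop: v²/(2a) = 145.687 / 15.680 = 9.291 m, so total needed = 6.880 + 9.291 = 16.171 m > 12 m — it cannot stop.
Distance remaining when braking begins: 12 − 6.880 = 5.120 m.
v² = v₀² − 2a·d = 145.687 − 2 × 7.840 × 5.120 = 65.405 m²/s².
v = √65.405 = 8.087 m/s.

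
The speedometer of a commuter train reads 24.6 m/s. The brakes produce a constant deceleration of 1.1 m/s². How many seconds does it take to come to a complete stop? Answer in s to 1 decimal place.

Braking time ≈ 22.4 s

Braking time = v/a = 24.6000 / 1.100 = 22.364 s.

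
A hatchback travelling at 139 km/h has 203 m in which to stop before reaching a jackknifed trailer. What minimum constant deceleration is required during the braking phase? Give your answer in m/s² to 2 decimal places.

Required deceleration ≈ 3.67 m/s²

139 km/h ÷ 3.6 = 38.6111 m/s.
v² = 2a·d ⇒ a = v²/(2d) = 38.6111² / (2 × 203.000) = 1490.817 / 406.000 = 3.6720 m/s².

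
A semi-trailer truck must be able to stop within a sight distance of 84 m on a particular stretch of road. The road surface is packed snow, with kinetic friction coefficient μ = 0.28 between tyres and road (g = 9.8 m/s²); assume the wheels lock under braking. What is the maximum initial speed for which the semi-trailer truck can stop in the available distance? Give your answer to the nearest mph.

Maximum speed ≈ 48 mph

a = μg = 0.28 × 9.8 = 2.744 m/s².
v²/(2a) = d ⇒ v = √(2 × 2.744 × 84) = √460.99 = 21.4707 m/s.
21.4707 m/s ÷ 0.44704 = 48.029 mph.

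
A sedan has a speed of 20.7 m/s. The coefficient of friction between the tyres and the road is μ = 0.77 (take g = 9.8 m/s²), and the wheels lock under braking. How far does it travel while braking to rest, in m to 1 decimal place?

Braking distance ≈ 28.4 m

a = μg = 0.77 × 9.8 = 7.546 m/s².
Braking distance = v²/(2a) = 20.7000² / (2 × 7.546) = 428.490 / 15.092 = 28.392 m.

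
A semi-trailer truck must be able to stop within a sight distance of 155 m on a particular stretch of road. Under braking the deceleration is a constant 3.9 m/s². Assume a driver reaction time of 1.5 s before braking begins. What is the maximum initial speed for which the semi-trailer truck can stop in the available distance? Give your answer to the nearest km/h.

Stopping distance: v·t_r + v²/(2a) = 155 with t_r = 1.5 s and a = 3.900 m/s².
So v² + 11.700 v − 1209.00 = 0.
Positive root: v = −a·t_r + √((a·t_r)² + 2a·d) = −5.850 + √(34.222 + 1209.00) = 29.4094 m/s.
29.4094 m/s × 3.6 = 105.874 km/h.

Maximum speed ≈ 106 km/h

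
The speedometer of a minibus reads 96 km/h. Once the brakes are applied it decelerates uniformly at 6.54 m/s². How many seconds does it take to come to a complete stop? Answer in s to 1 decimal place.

96 km/h ÷ 3.6 = 26.6667 m/s.
Braking time = v/a = 26.6667 / 6.540 = 4.077 s.

Braking time ≈ 4.1 s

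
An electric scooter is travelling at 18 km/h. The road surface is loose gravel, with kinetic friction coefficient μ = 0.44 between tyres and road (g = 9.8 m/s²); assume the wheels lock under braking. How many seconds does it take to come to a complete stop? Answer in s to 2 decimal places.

18 km/h ÷ 3.6 = 5.0000 m/s.
a = μg = 0.44 × 9.8 = 4.312 m/s².
Braking time = v/a = 5.0000 / 4.312 = 1.160 s.

Braking time ≈ 1.16 s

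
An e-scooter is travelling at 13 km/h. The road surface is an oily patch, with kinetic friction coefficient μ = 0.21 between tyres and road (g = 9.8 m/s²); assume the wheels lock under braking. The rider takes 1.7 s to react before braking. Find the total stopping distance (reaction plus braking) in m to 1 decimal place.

Total stopping distance ≈ 9.3 m

13 km/h ÷ 3.6 = 3.6111 m/s.
a = μg = 0.21 × 9.8 = 2.058 m/s².
Reaction distance = v·t_r = 3.6111 × 1.7 = 6.139 m.
Braking distance = v²/(2a) = 3.6111² / (2 × 2.058) = 13.040 / 4.116 = 3.168 m.
Total = 6.139 + 3.168 = 9.307 m.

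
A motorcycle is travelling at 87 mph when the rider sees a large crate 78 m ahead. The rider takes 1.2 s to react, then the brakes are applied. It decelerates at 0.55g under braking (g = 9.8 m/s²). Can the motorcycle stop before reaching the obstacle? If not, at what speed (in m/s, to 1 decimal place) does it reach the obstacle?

87 mph × 0.44704 = 38.8925 m/s.
a = 0.55 × 9.8 = 5.390 m/s².
Reaction distance = 38.8925 × 1.2 = 46.671 m.
Braking distance needed to stop: v²/(2a) = 1512.627 / 10.780 = 140.318 m, so total needed = 46.671 + 140.318 = 186.989 m > 78 m — it cannot stop.
Distance remaining when braking begins: 78 − 46.671 = 31.329 m.
v² = v₀² − 2a·d = 1512.627 − 2 × 5.390 × 31.329 = 1174.900 m²/s².
v = √1174.900 = 34.277 m/s.

No — it strikes the obstacle at 34.3 m/s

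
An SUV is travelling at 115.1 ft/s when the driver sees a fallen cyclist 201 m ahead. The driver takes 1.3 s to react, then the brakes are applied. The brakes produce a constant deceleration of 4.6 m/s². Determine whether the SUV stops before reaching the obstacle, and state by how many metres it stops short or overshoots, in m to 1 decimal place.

115.1 ft/s × 0.3048 = 35.0825 m/s.
Reaction distance = 35.0825 × 1.3 = 45.607 m.
Braking distance = v²/(2a) = 1230.782 / 9.200 = 133.781 m.
Total stopping distance = 45.607 + 133.781 = 179.388 m, vs 201 m available — it stops with 201 − 179.388 = 21.612 m to spare.

Yes — it stops 21.6 m short of the obstacle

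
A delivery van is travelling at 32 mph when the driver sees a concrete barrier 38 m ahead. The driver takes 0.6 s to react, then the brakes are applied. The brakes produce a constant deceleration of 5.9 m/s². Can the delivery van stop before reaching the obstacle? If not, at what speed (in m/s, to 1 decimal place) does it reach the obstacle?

Yes — it stops about 12.1 m short of the obstacle, so it never reaches it

32 mph × 0.44704 = 14.3053 m/s.
Reaction distance = 14.3053 × 0.6 = 8.583 m.
Braking distance = v²/(2a) = 204.642 / 11.800 = 17.343 m.
Total stopping distance = 8.583 + 17.343 = 25.926 m, vs 38 m available — it stops with 38 − 25.926 = 12.074 m to spare.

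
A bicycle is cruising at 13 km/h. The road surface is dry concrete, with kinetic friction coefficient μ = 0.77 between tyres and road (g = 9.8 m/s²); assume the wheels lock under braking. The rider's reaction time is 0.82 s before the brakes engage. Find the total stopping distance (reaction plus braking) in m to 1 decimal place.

13 km/h ÷ 3.6 = 3.6111 m/s.
a = μg = 0.77 × 9.8 = 7.546 m/s².
Reaction distance = v·t_r = 3.6111 × 0.82 = 2.961 m.
Braking distance = v²/(2a) = 3.6111² / (2 × 7.546) = 13.040 / 15.092 = 0.864 m.
Total = 2.961 + 0.864 = 3.825 m.

Total stopping distance ≈ 3.8 m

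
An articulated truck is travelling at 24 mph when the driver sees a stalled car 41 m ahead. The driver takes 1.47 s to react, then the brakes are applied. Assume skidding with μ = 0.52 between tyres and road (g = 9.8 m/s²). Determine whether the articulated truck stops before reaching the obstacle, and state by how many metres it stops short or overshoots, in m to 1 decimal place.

Yes — it stops 13.9 m short of the obstacle

24 mph × 0.44704 = 10.7290 m/s.
a = μg = 0.52 × 9.8 = 5.096 m/s².
Reaction distance = 10.7290 × 1.47 = 15.772 m.
Braking distance = v²/(2a) = 115.111 / 10.192 = 11.294 m.
Total stopping distance = 15.772 + 11.294 = 27.066 m, vs 41 m available — it stops with 41 − 27.066 = 13.934 m to spare.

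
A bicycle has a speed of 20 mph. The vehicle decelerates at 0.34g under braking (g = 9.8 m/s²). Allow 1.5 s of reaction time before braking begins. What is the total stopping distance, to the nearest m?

Total stopping distance ≈ 25 m

20 mph × 0.44704 = 8.9408 m/s.
a = 0.34 × 9.8 = 3.332 m/s².
Reaction distance = v·t_r = 8.9408 × 1.5 = 13.411 m.
Braking distance = v²/(2a) = 8.9408² / (2 × 3.332) = 79.938 / 6.664 = 11.995 m.
Total = 13.411 + 11.995 = 25.406 m.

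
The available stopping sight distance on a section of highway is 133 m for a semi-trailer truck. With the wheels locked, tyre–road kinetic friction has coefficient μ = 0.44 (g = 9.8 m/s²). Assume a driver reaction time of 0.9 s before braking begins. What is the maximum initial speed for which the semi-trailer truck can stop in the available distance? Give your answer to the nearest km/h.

Maximum speed ≈ 109 km/h

a = μg = 0.44 × 9.8 = 4.312 m/s².
Stopping distance: v·t_r + v²/(2a) = 133 with t_r = 0.9 s and a = 4.312 m/s².
So v² + 7.762 v − 1146.99 = 0.
Positive root: v = −a·t_r + √((a·t_r)² + 2a·d) = −3.881 + √(15.062 + 1146.99) = 30.2079 m/s.
30.2079 m/s × 3.6 = 108.748 km/h.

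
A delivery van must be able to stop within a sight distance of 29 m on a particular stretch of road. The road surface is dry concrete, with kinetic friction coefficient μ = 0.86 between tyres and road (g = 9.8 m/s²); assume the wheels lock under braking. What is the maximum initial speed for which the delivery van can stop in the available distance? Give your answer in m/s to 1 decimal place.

Maximum speed ≈ 22.1 m/s

a = μg = 0.86 × 9.8 = 8.428 m/s².
v²/(2a) = d ⇒ v = √(2 × 8.428 × 29) = √488.82 = 22.1093 m/s.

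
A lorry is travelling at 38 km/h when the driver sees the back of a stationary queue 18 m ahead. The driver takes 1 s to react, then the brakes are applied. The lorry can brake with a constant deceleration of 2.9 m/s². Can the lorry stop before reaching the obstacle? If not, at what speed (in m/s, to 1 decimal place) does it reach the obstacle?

No — it strikes the obstacle at 8.3 m/s

38 km/h ÷ 3.6 = 10.5556 m/s.
Reaction distance = 10.5556 × 1 = 10.556 m.
Braking distance needed to stop: v²/(2a) = 111.421 / 5.800 = 19.211 m, so total needed = 10.556 + 19.211 = 29.767 m > 18 m — it cannot stop.
Distance remaining when braking begins: 18 − 10.556 = 7.444 m.
v² = v₀² − 2a·d = 111.421 − 2 × 2.900 × 7.444 = 68.246 m²/s².
v = √68.246 = 8.261 m/s.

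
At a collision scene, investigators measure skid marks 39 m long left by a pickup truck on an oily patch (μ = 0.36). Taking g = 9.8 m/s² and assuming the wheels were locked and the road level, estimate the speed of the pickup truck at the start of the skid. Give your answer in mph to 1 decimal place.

Deceleration a = μg = 0.36 × 9.8 = 3.528 m/s².
v = √(2a·d) = √(2 × 3.528 × 39) = √275.184 = 16.5887 m/s.
= 16.5887 ÷ 0.44704 = 37.108 mph.

Initial speed ≈ 37.1 mph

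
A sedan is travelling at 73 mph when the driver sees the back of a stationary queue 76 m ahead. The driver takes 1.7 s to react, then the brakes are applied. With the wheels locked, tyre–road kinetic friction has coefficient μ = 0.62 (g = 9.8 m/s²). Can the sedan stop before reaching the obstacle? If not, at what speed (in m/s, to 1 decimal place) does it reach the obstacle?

73 mph × 0.44704 = 32.6339 m/s.
a = μg = 0.62 × 9.8 = 6.076 m/s².
Reaction distance = 32.6339 × 1.7 = 55.478 m.
Braking distance needed to stop: v²/(2a) = 1064.971 / 12.152 = 87.638 m, so total needed = 55.478 + 87.638 = 143.116 m > 76 m — it cannot stop.
Distance remaining when braking begins: 76 − 55.478 = 20.522 m.
v² = v₀² − 2a·d = 1064.971 − 2 × 6.076 × 20.522 = 815.588 m²/s².
v = √815.588 = 28.559 m/s.

No — it strikes the obstacle at 28.6 m/s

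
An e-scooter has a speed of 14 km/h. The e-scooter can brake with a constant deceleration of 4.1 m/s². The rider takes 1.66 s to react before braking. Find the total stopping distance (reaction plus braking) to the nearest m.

14 km/h ÷ 3.6 = 3.8889 m/s.
Reaction distance = v·t_r = 3.8889 × 1.66 = 6.456 m.
Braking distance = v²/(2a) = 3.8889² / (2 × 4.100) = 15.124 / 8.200 = 1.844 m.
Total = 6.456 + 1.844 = 8.300 m.

Total stopping distance ≈ 8 m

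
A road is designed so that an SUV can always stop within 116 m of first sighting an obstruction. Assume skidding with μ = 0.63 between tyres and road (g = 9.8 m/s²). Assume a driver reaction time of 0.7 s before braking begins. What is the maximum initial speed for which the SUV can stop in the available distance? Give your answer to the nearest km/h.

Maximum speed ≈ 122 km/h

a = μg = 0.63 × 9.8 = 6.174 m/s².
Stopping distance: v·t_r + v²/(2a) = 116 with t_r = 0.7 s and a = 6.174 m/s².
So v² + 8.644 v − 1432.37 = 0.
Positive root: v = −a·t_r + √((a·t_r)² + 2a·d) = −4.322 + √(18.680 + 1432.37) = 33.7707 m/s.
33.7707 m/s × 3.6 = 121.575 km/h.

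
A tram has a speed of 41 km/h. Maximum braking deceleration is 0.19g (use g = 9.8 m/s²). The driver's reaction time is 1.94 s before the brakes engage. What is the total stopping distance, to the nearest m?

Total stopping distance ≈ 57 m

41 km/h ÷ 3.6 = 11.3889 m/s.
a = 0.19 × 9.8 = 1.862 m/s².
Reaction distance = v·t_r = 11.3889 × 1.94 = 22.094 m.
Braking distance = v²/(2a) = 11.3889² / (2 × 1.862) = 129.707 / 3.724 = 34.830 m.
Total = 22.094 + 34.830 = 56.924 m.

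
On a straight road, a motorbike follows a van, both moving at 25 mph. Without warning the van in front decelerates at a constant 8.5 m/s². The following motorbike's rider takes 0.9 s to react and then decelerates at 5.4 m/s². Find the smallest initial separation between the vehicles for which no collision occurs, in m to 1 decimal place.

25 mph × 0.44704 = 11.1760 m/s.
Leader travels v²/(2a_L) = 124.903 / 17.000 = 7.347 m before stopping.
Follower covers v·t_r = 11.1760 × 0.9 = 10.058 m while reacting, then v²/(2a_F) = 124.903 / 10.800 = 11.565 m while braking, for a total of 10.058 + 11.565 = 21.623 m.
Since a_F ≤ a_L and the follower starts braking later, the follower is never slower than the leader, so the closest approach is when both have stopped.
Minimum gap = 21.623 − 7.347 = 14.276 m.

Minimum gap ≈ 14.3 m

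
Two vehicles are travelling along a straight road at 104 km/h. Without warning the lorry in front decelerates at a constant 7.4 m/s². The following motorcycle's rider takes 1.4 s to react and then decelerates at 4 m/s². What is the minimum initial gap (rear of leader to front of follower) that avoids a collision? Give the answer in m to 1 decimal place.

104 km/h ÷ 3.6 = 28.8889 m/s.
Leader travels v²/(2a_L) = 834.569 / 14.800 = 56.390 m before stopping.
Follower covers v·t_r = 28.8889 × 1.4 = 40.444 m while reacting, then v²/(2a_F) = 834.569 / 8.000 = 104.321 m while braking, for a total of 40.444 + 104.321 = 144.765 m.
Since a_F ≤ a_L and the follower starts braking later, the follower is never slower than the leader, so the closest approach is when both have stopped.
Minimum gap = 144.765 − 56.390 = 88.375 m.

Minimum gap ≈ 88.4 m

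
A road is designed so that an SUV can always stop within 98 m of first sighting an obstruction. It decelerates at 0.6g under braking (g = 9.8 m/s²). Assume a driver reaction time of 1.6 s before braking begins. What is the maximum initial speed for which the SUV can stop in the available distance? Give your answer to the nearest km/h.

a = 0.6 × 9.8 = 5.880 m/s².
Stopping distance: v·t_r + v²/(2a) = 98 with t_r = 1.6 s and a = 5.880 m/s².
So v² + 18.816 v − 1152.48 = 0.
Positive root: v = −a·t_r + √((a·t_r)² + 2a·d) = −9.408 + √(88.510 + 1152.48) = 25.8197 m/s.
25.8197 m/s × 3.6 = 92.951 km/h.

Maximum speed ≈ 93 km/h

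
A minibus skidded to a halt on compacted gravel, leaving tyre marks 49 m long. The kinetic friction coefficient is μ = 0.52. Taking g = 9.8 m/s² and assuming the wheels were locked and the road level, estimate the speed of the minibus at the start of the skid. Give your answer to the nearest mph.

Initial speed ≈ 50 mph

Deceleration a = μg = 0.52 × 9.8 = 5.096 m/s².
v = √(2a·d) = √(2 × 5.096 × 49) = √499.408 = 22.3474 m/s.
= 22.3474 ÷ 0.44704 = 49.990 mph.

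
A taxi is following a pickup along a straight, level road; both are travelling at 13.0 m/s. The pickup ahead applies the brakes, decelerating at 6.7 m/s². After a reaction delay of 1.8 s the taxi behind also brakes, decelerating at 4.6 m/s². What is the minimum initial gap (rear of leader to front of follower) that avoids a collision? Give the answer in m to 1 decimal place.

Leader travels v²/(2a_L) = 169.000 / 13.400 = 12.612 m before stopping.
Follower covers v·t_r = 13.0000 × 1.8 = 23.400 m while reacting, then v²/(2a_F) = 169.000 / 9.200 = 18.370 m while braking, for a total of 23.400 + 18.370 = 41.770 m.
Since a_F ≤ a_L and the follower starts braking later, the follower is never slower than the leader, so the closest approach is when both have stopped.
Minimum gap = 41.770 − 12.612 = 29.158 m.

Minimum gap ≈ 29.2 m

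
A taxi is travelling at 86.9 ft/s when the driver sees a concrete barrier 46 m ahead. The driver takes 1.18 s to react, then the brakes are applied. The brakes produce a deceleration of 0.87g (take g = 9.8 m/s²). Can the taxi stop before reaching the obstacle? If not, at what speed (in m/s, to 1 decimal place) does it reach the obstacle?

86.9 ft/s × 0.3048 = 26.4871 m/s.
a = 0.87 × 9.8 = 8.526 m/s².
Reaction distance = 26.4871 × 1.18 = 31.255 m.
Braking distance needed to stop: v²/(2a) = 701.566 / 17.052 = 41.143 m, so total needed = 31.255 + 41.143 = 72.398 m > 46 m — it cannot stop.
Distance remaining when braking begins: 46 − 31.255 = 14.745 m.
v² = v₀² − 2a·d = 701.566 − 2 × 8.526 × 14.745 = 450.134 m²/s².
v = √450.134 = 21.216 m/s.

No — it strikes the obstacle at 21.2 m/s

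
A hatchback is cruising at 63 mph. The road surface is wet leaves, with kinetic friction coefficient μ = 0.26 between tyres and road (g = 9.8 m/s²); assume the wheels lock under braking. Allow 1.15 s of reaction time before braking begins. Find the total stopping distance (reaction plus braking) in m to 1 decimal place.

63 mph × 0.44704 = 28.1635 m/s.
a = μg = 0.26 × 9.8 = 2.548 m/s².
Reaction distance = v·t_r = 28.1635 × 1.15 = 32.388 m.
Braking distance = v²/(2a) = 28.1635² / (2 × 2.548) = 793.183 / 5.096 = 155.648 m.
Total = 32.388 + 155.648 = 188.036 m.

Total stopping distance ≈ 188.0 m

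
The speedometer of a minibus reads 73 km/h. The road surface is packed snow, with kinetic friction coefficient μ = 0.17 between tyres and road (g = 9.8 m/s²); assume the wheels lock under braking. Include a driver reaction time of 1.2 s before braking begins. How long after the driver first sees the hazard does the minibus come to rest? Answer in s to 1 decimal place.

Total time ≈ 13.4 s

73 km/h ÷ 3.6 = 20.2778 m/s.
a = μg = 0.17 × 9.8 = 1.666 m/s².
Braking time = v/a = 20.2778 / 1.666 = 12.172 s.
Total = 1.2 + 12.172 = 13.372 s.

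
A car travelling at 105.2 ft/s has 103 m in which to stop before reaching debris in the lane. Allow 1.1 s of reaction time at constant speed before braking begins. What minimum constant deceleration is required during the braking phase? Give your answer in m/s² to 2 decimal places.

105.2 ft/s × 0.3048 = 32.0650 m/s.
Distance covered during reaction = 32.0650 × 1.1 = 35.272 m.
Distance available for braking: 103 − 35.272 = 67.728 m.
v² = 2a·d ⇒ a = v²/(2d) = 32.0650² / (2 × 67.728) = 1028.164 / 135.456 = 7.5904 m/s².

Required deceleration ≈ 7.59 m/s²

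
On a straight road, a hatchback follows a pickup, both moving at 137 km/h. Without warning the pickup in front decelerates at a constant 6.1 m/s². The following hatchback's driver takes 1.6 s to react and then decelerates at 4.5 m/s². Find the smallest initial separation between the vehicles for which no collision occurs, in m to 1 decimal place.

Minimum gap ≈ 103.1 m

137 km/h ÷ 3.6 = 38.0556 m/s.
Leader travels v²/(2a_L) = 1448.229 / 12.200 = 118.707 m before stopping.
Follower covers v·t_r = 38.0556 × 1.6 = 60.889 m while reacting, then v²/(2a_F) = 1448.229 / 9.000 = 160.914 m while braking, for a total of 60.889 + 160.914 = 221.803 m.
Since a_F ≤ a_L and the follower starts braking later, the follower is never slower than the leader, so the closest approach is when both have stopped.
Minimum gap = 221.803 − 118.707 = 103.096 m.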